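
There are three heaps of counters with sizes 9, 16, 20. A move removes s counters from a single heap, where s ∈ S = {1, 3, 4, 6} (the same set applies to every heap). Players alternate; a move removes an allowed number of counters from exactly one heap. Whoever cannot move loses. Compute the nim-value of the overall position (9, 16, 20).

2

All heaps use S = {1, 3, 4, 6}:
n :  0  1  2  3  4  5  6  7  8  9 10 11 12 13 14 15 16 17 18 19 20
G :  0  1  0  1  2  3  2  0  1  0  1  2  3  2  0  1  0  1  2  3  2
Heap A: G(9) = 0.
Heap B: G(16) = 0.
Heap C: G(20) = 2.
Combined Grundy value = 0 ⊕ 0 ⊕ 2 = 2.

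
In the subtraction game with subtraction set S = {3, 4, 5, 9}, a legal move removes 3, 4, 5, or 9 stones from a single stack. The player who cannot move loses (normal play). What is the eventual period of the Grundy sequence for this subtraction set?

G(0) = 0
G(1) = mex{} = 0
G(2) = mex{} = 0
G(3) = mex{0} = 1
G(4) = mex{0,0} = 1
G(5) = mex{0,0,0} = 1
G(6) = mex{1,0,0} = 2
G(7) = mex{1,1,0} = 2
G(8) = mex{1,1,1} = 0
G(9) = mex{2,1,1,0} = 3
G(10) = mex{2,2,1,0} = 3
G(11) = mex{0,2,2,0} = 1
G(12) = mex{3,0,2,1} = 4
G(13) = mex{3,3,0,1} = 2
G(14) = mex{1,3,3,1} = 0
G(15) = mex{4,1,3,2} = 0
G(16) = mex{2,4,1,2} = 0
G(17) = mex{0,2,4,0} = 1
G(18) = mex{0,0,2,3} = 1
G(19) = mex{0,0,0,3} = 1
G(20) = mex{1,0,0,1} = 2
G(21) = mex{1,1,0,4} = 2
G(22) = mex{1,1,1,2} = 0
G(23) = mex{2,1,1,0} = 3
G(24) = mex{2,2,1,0} = 3
G(25) = mex{0,2,2,0} = 1
G(26) = mex{3,0,2,1} = 4
G(27) = mex{3,3,0,1} = 2
G(28) = mex{1,3,3,1} = 0
G(29) = mex{4,1,3,2} = 0
G(n+14) = G(n) holds for n = 0,…,8 (a full window of length max(S) = 9), so the sequence is purely periodic with period 14.

14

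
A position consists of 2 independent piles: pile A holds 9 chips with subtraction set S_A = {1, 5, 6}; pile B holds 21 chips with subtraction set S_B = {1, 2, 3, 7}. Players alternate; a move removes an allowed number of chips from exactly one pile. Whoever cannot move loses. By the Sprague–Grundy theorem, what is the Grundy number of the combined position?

Pile A, S = {1, 5, 6}:
G(0) = 0
G(1) = mex{0} = 1
G(2) = mex{1} = 0
G(3) = mex{0} = 1
G(4) = mex{1} = 0
G(5) = mex{0,0} = 1
G(6) = mex{1,1,0} = 2
G(7) = mex{2,0,1} = 3
G(8) = mex{3,1,0} = 2
G(9) = mex{2,0,1} = 3
G_A(9) = 3.
Pile B, S = {1, 2, 3, 7}:
G(0) = 0
G(1) = mex{0} = 1
G(2) = mex{1,0} = 2
G(3) = mex{2,1,0} = 3
G(4) = mex{3,2,1} = 0
G(5) = mex{0,3,2} = 1
G(6) = mex{1,0,3} = 2
G(7) = mex{2,1,0,0} = 3
G(8) = mex{3,2,1,1} = 0
G(9) = mex{0,3,2,2} = 1
G(10) = mex{1,0,3,3} = 2
G(11) = mex{2,1,0,0} = 3
G(12) = mex{3,2,1,1} = 0
G(13) = mex{0,3,2,2} = 1
G(14) = mex{1,0,3,3} = 2
G(15) = mex{2,1,0,0} = 3
G(16) = mex{3,2,1,1} = 0
G(17) = mex{0,3,2,2} = 1
G(18) = mex{1,0,3,3} = 2
G(19) = mex{2,1,0,0} = 3
G(20) = mex{3,2,1,1} = 0
G(21) = mex{0,3,2,2} = 1
G_B(21) = 1.
Combined Grundy value = 3 ⊕ 1 = 2.

2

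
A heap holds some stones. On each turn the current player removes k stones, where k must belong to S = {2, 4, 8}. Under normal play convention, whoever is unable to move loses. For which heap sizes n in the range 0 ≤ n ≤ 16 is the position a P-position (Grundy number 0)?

0, 1, 6, 7, 12, 13

n :  0  1  2  3  4  5  6  7  8  9 10 11 12 13 14 15 16
G :  0  0  1  1  2  2  0  0  1  1  2  2  0  0  1  1  2
P-positions are exactly the n with G(n) = 0.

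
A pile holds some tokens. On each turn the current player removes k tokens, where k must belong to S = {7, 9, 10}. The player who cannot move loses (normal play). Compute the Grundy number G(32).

n :  0  1  2  3  4  5  6  7  8  9 10 11 12 13 14 15 16 17 18 19 20 21 22 23 24 25 26 27 28 29 30 31 32
G :  0  0  0  0  0  0  0  1  1  1  1  1  1  1  2  2  2  0  0  0  0  0  0  0  1  1  1  1  1  1  1  2  2

2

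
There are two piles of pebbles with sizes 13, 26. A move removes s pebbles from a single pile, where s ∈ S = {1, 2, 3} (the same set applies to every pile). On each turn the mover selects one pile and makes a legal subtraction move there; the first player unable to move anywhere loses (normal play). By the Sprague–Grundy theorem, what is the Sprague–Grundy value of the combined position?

3

All piles use S = {1, 2, 3}:
n :  0  1  2  3  4  5  6  7  8  9 10 11 12 13 14 15 16 17 18 19 20 21 22 23 24 25 26
G :  0  1  2  3  0  1  2  3  0  1  2  3  0  1  2  3  0  1  2  3  0  1  2  3  0  1  2
Pile A: G(13) = 1.
Pile B: G(26) = 2.
Combined Grundy value = 1 ⊕ 2 = 3.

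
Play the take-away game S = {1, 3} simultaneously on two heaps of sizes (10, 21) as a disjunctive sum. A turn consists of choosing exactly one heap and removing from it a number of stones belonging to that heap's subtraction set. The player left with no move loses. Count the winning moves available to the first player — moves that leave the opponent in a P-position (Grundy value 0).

4

All heaps use S = {1, 3}:
n :  0  1  2  3  4  5  6  7  8  9 10 11 12 13 14 15 16 17 18 19 20 21
G :  0  1  0  1  0  1  0  1  0  1  0  1  0  1  0  1  0  1  0  1  0  1
Heap A: G(10) = 0.
Heap B: G(21) = 1.
Combined Grundy value = 0 ⊕ 1 = 1.
A winning move leaves total XOR = 0, i.e. changes one component's Grundy value g to g ⊕ X where X is the current total.
Heap A: need g' = 0⊕1 = 1. Options: 10−1→G=1, 10−3→G=1. Hits: 2.
Heap B: need g' = 1⊕1 = 0. Options: 21−1→G=0, 21−3→G=0. Hits: 2.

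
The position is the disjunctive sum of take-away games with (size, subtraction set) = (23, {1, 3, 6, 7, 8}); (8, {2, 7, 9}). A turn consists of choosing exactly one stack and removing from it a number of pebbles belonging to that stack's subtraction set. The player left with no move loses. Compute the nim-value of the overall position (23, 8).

0

Stack A, S = {1, 3, 6, 7, 8}:
G(0) = 0
G(1) = mex{0} = 1
G(2) = mex{1} = 0
G(3) = mex{0,0} = 1
G(4) = mex{1,1} = 0
G(5) = mex{0,0} = 1
G(6) = mex{1,1,0} = 2
G(7) = mex{2,0,1,0} = 3
G(8) = mex{3,1,0,1,0} = 2
G(9) = mex{2,2,1,0,1} = 3
G(10) = mex{3,3,0,1,0} = 2
G(11) = mex{2,2,1,0,1} = 3
G(12) = mex{3,3,2,1,0} = 4
G(13) = mex{4,2,3,2,1} = 0
G(14) = mex{0,3,2,3,2} = 1
G(15) = mex{1,4,3,2,3} = 0
G(16) = mex{0,0,2,3,2} = 1
G(17) = mex{1,1,3,2,3} = 0
G(18) = mex{0,0,4,3,2} = 1
G(19) = mex{1,1,0,4,3} = 2
G(20) = mex{2,0,1,0,4} = 3
G(21) = mex{3,1,0,1,0} = 2
G(22) = mex{2,2,1,0,1} = 3
G(23) = mex{3,3,0,1,0} = 2
G_A(23) = 2.
Stack B, S = {2, 7, 9}:
n : 0 1 2 3 4 5 6 7 8
G : 0 0 1 1 0 0 1 1 2
G_B(8) = 2.
Combined Grundy value = 2 ⊕ 2 = 0.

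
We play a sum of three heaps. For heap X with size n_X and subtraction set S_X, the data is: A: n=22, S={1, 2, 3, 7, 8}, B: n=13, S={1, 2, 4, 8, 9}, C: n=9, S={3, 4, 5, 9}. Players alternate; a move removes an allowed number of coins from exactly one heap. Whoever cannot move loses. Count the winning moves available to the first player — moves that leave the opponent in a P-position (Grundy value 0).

4

Heap A, S = {1, 2, 3, 7, 8}:
G(0) = 0
G(1) = mex{0} = 1
G(2) = mex{1,0} = 2
G(3) = mex{2,1,0} = 3
G(4) = mex{3,2,1} = 0
G(5) = mex{0,3,2} = 1
G(6) = mex{1,0,3} = 2
G(7) = mex{2,1,0,0} = 3
G(8) = mex{3,2,1,1,0} = 4
G(9) = mex{4,3,2,2,1} = 0
G(10) = mex{0,4,3,3,2} = 1
G(11) = mex{1,0,4,0,3} = 2
G(12) = mex{2,1,0,1,0} = 3
G(13) = mex{3,2,1,2,1} = 0
G(14) = mex{0,3,2,3,2} = 1
G(15) = mex{1,0,3,4,3} = 2
G(16) = mex{2,1,0,0,4} = 3
G(17) = mex{3,2,1,1,0} = 4
G(18) = mex{4,3,2,2,1} = 0
G(19) = mex{0,4,3,3,2} = 1
G(20) = mex{1,0,4,0,3} = 2
G(21) = mex{2,1,0,1,0} = 3
G(22) = mex{3,2,1,2,1} = 0
G_A(22) = 0.
Heap B, S = {1, 2, 4, 8, 9}:
n :  0  1  2  3  4  5  6  7  8  9 10 11 12 13
G :  0  1  2  0  1  2  0  1  2  3  4  5  3  0
G_B(13) = 0.
Heap C, S = {3, 4, 5, 9}:
G(0) = 0
G(1) = mex{} = 0
G(2) = mex{} = 0
G(3) = mex{0} = 1
G(4) = mex{0,0} = 1
G(5) = mex{0,0,0} = 1
G(6) = mex{1,0,0} = 2
G(7) = mex{1,1,0} = 2
G(8) = mex{1,1,1} = 0
G(9) = mex{2,1,1,0} = 3
G_C(9) = 3.
Combined Grundy value = 0 ⊕ 0 ⊕ 3 = 3.
A winning move leaves total XOR = 0, i.e. changes one component's Grundy value g to g ⊕ X where X is the current total.
Heap A: need g' = 0⊕3 = 3. Options: 22−1→G=3, 22−2→G=2, 22−3→G=1, 22−7→G=2, 22−8→G=1. Hits: 1.
Heap B: need g' = 0⊕3 = 3. Options: 13−1→G=3, 13−2→G=5, 13−4→G=3, 13−8→G=2, 13−9→G=1. Hits: 2.
Heap C: need g' = 3⊕3 = 0. Options: 9−3→G=2, 9−4→G=1, 9−5→G=1, 9−9→G=0. Hits: 1.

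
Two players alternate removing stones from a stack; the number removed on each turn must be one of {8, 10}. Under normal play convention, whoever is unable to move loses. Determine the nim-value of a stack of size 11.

n :  0  1  2  3  4  5  6  7  8  9 10 11
G :  0  0  0  0  0  0  0  0  1  1  1  1

1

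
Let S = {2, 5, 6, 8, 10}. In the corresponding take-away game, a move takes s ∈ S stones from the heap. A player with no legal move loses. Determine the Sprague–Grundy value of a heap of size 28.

2

G(0) = 0
G(1) = mex{} = 0
G(2) = mex{0} = 1
G(3) = mex{0} = 1
G(4) = mex{1} = 0
G(5) = mex{1,0} = 2
G(6) = mex{0,0,0} = 1
G(7) = mex{2,1,0} = 3
G(8) = mex{1,1,1,0} = 2
G(9) = mex{3,0,1,0} = 2
G(10) = mex{2,2,0,1,0} = 3
G(11) = mex{2,1,2,1,0} = 3
G(12) = mex{3,3,1,0,1} = 2
G(13) = mex{3,2,3,2,1} = 0
G(14) = mex{2,2,2,1,0} = 3
G(15) = mex{0,3,2,3,2} = 1
G(16) = mex{3,3,3,2,1} = 0
G(17) = mex{1,2,3,2,3} = 0
G(18) = mex{0,0,2,3,2} = 1
G(19) = mex{0,3,0,3,2} = 1
G(20) = mex{1,1,3,2,3} = 0
G(21) = mex{1,0,1,0,3} = 2
G(22) = mex{0,0,0,3,2} = 1
G(23) = mex{2,1,0,1,0} = 3
G(24) = mex{1,1,1,0,3} = 2
G(25) = mex{3,0,1,0,1} = 2
G(26) = mex{2,2,0,1,0} = 3
G(27) = mex{2,1,2,1,0} = 3
G(28) = mex{3,3,1,0,1} = 2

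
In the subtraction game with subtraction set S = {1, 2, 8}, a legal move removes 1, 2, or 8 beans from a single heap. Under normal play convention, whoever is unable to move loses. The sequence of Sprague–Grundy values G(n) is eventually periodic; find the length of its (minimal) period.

n :  0  1  2  3  4  5  6  7  8  9 10 11 12 13 14
G :  0  1  2  0  1  2  0  1  2  0  1  2  0  1  2
G(n+3) = G(n) holds for n = 0,…,7 (a full window of length max(S) = 8), so the sequence is purely periodic with period 3.

3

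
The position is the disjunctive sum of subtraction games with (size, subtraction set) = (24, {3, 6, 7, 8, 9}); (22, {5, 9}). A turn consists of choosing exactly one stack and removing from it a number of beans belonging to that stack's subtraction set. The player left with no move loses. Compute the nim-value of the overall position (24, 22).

Stack A, S = {3, 6, 7, 8, 9}:
n :  0  1  2  3  4  5  6  7  8  9 10 11 12 13 14 15 16 17 18 19 20 21 22 23 24
G :  0  0  0  1  1  1  2  2  2  3  3  3  0  0  0  1  1  1  2  2  2  3  3  3  0
G_A(24) = 0.
Stack B, S = {5, 9}:
G(0) = 0
G(1) = mex{} = 0
G(2) = mex{} = 0
G(3) = mex{} = 0
G(4) = mex{} = 0
G(5) = mex{0} = 1
G(6) = mex{0} = 1
G(7) = mex{0} = 1
G(8) = mex{0} = 1
G(9) = mex{0,0} = 1
G(10) = mex{1,0} = 2
G(11) = mex{1,0} = 2
G(12) = mex{1,0} = 2
G(13) = mex{1,0} = 2
G(14) = mex{1,1} = 0
G(15) = mex{2,1} = 0
G(16) = mex{2,1} = 0
G(17) = mex{2,1} = 0
G(18) = mex{2,1} = 0
G(19) = mex{0,2} = 1
G(20) = mex{0,2} = 1
G(21) = mex{0,2} = 1
G(22) = mex{0,2} = 1
G_B(22) = 1.
Combined Grundy value = 0 ⊕ 1 = 1.

1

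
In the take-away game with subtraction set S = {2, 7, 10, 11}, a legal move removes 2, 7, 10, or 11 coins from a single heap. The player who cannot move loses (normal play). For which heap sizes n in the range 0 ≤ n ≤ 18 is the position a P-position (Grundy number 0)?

0, 1, 4, 5, 9, 13, 17, 18

G(0) = 0
G(1) = mex{} = 0
G(2) = mex{0} = 1
G(3) = mex{0} = 1
G(4) = mex{1} = 0
G(5) = mex{1} = 0
G(6) = mex{0} = 1
G(7) = mex{0,0} = 1
G(8) = mex{1,0} = 2
G(9) = mex{1,1} = 0
G(10) = mex{2,1,0} = 3
G(11) = mex{0,0,0,0} = 1
G(12) = mex{3,0,1,0} = 2
G(13) = mex{1,1,1,1} = 0
G(14) = mex{2,1,0,1} = 3
G(15) = mex{0,2,0,0} = 1
G(16) = mex{3,0,1,0} = 2
G(17) = mex{1,3,1,1} = 0
G(18) = mex{2,1,2,1} = 0
P-positions are exactly the n with G(n) = 0.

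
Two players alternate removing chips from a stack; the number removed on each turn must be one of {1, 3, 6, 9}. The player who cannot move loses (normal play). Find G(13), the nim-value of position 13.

G(0) = 0
G(1) = mex{0} = 1
G(2) = mex{1} = 0
G(3) = mex{0,0} = 1
G(4) = mex{1,1} = 0
G(5) = mex{0,0} = 1
G(6) = mex{1,1,0} = 2
G(7) = mex{2,0,1} = 3
G(8) = mex{3,1,0} = 2
G(9) = mex{2,2,1,0} = 3
G(10) = mex{3,3,0,1} = 2
G(11) = mex{2,2,1,0} = 3
G(12) = mex{3,3,2,1} = 0
G(13) = mex{0,2,3,0} = 1

1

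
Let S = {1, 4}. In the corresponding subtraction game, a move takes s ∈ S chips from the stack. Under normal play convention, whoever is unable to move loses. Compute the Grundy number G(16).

n :  0  1  2  3  4  5  6  7  8  9 10 11 12 13 14 15 16
G :  0  1  0  1  2  0  1  0  1  2  0  1  0  1  2  0  1

1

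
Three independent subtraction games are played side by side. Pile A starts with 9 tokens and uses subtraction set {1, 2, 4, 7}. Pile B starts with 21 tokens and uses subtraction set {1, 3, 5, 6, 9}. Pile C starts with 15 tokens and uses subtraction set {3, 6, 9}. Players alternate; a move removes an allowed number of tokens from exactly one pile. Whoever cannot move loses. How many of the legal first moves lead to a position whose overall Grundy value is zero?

Pile A, S = {1, 2, 4, 7}:
G(0) = 0
G(1) = mex{0} = 1
G(2) = mex{1,0} = 2
G(3) = mex{2,1} = 0
G(4) = mex{0,2,0} = 1
G(5) = mex{1,0,1} = 2
G(6) = mex{2,1,2} = 0
G(7) = mex{0,2,0,0} = 1
G(8) = mex{1,0,1,1} = 2
G(9) = mex{2,1,2,2} = 0
G_A(9) = 0.
Pile B, S = {1, 3, 5, 6, 9}:
G(0) = 0
G(1) = mex{0} = 1
G(2) = mex{1} = 0
G(3) = mex{0,0} = 1
G(4) = mex{1,1} = 0
G(5) = mex{0,0,0} = 1
G(6) = mex{1,1,1,0} = 2
G(7) = mex{2,0,0,1} = 3
G(8) = mex{3,1,1,0} = 2
G(9) = mex{2,2,0,1,0} = 3
G(10) = mex{3,3,1,0,1} = 2
G(11) = mex{2,2,2,1,0} = 3
G(12) = mex{3,3,3,2,1} = 0
G(13) = mex{0,2,2,3,0} = 1
G(14) = mex{1,3,3,2,1} = 0
G(15) = mex{0,0,2,3,2} = 1
G(16) = mex{1,1,3,2,3} = 0
G(17) = mex{0,0,0,3,2} = 1
G(18) = mex{1,1,1,0,3} = 2
G(19) = mex{2,0,0,1,2} = 3
G(20) = mex{3,1,1,0,3} = 2
G(21) = mex{2,2,0,1,0} = 3
G_B(21) = 3.
Pile C, S = {3, 6, 9}:
n :  0  1  2  3  4  5  6  7  8  9 10 11 12 13 14 15
G :  0  0  0  1  1  1  2  2  2  3  3  3  0  0  0  1
G_C(15) = 1.
Combined Grundy value = 0 ⊕ 3 ⊕ 1 = 2.
A winning move leaves total XOR = 0, i.e. changes one component's Grundy value g to g ⊕ X where X is the current total.
Pile A: need g' = 0⊕2 = 2. Options: 9−1→G=2, 9−2→G=1, 9−4→G=2, 9−7→G=2. Hits: 3.
Pile B: need g' = 3⊕2 = 1. Options: 21−1→G=2, 21−3→G=2, 21−5→G=0, 21−6→G=1, 21−9→G=0. Hits: 1.
Pile C: need g' = 1⊕2 = 3. Options: 15−3→G=0, 15−6→G=3, 15−9→G=2. Hits: 1.

5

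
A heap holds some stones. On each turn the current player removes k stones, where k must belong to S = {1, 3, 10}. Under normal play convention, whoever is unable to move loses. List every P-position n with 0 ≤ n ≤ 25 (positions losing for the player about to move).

0, 2, 4, 6, 8, 13, 15, 17, 19, 21

G(0) = 0
G(1) = mex{0} = 1
G(2) = mex{1} = 0
G(3) = mex{0,0} = 1
G(4) = mex{1,1} = 0
G(5) = mex{0,0} = 1
G(6) = mex{1,1} = 0
G(7) = mex{0,0} = 1
G(8) = mex{1,1} = 0
G(9) = mex{0,0} = 1
G(10) = mex{1,1,0} = 2
G(11) = mex{2,0,1} = 3
G(12) = mex{3,1,0} = 2
G(13) = mex{2,2,1} = 0
G(14) = mex{0,3,0} = 1
G(15) = mex{1,2,1} = 0
G(16) = mex{0,0,0} = 1
G(17) = mex{1,1,1} = 0
G(18) = mex{0,0,0} = 1
G(19) = mex{1,1,1} = 0
G(20) = mex{0,0,2} = 1
G(21) = mex{1,1,3} = 0
G(22) = mex{0,0,2} = 1
G(23) = mex{1,1,0} = 2
G(24) = mex{2,0,1} = 3
G(25) = mex{3,1,0} = 2
P-positions are exactly the n with G(n) = 0.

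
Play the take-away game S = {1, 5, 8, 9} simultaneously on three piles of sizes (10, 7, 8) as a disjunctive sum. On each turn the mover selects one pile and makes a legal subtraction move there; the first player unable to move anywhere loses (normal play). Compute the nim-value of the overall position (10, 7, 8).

All piles use S = {1, 5, 8, 9}:
G(0) = 0
G(1) = mex{0} = 1
G(2) = mex{1} = 0
G(3) = mex{0} = 1
G(4) = mex{1} = 0
G(5) = mex{0,0} = 1
G(6) = mex{1,1} = 0
G(7) = mex{0,0} = 1
G(8) = mex{1,1,0} = 2
G(9) = mex{2,0,1,0} = 3
G(10) = mex{3,1,0,1} = 2
Pile A: G(10) = 2.
Pile B: G(7) = 1.
Pile C: G(8) = 2.
Combined Grundy value = 2 ⊕ 1 ⊕ 2 = 1.

1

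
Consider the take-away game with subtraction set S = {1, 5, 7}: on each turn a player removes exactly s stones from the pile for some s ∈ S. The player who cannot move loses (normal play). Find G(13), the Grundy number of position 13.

1

n :  0  1  2  3  4  5  6  7  8  9 10 11 12 13
G :  0  1  0  1  0  1  0  1  0  1  0  1  0  1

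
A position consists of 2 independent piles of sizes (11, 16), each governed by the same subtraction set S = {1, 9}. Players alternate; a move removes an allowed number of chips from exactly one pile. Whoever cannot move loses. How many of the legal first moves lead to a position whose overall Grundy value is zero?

4

All piles use S = {1, 9}:
n :  0  1  2  3  4  5  6  7  8  9 10 11 12 13 14 15 16
G :  0  1  0  1  0  1  0  1  0  1  0  1  0  1  0  1  0
Pile A: G(11) = 1.
Pile B: G(16) = 0.
Combined Grundy value = 1 ⊕ 0 = 1.
A winning move leaves total XOR = 0, i.e. changes one component's Grundy value g to g ⊕ X where X is the current total.
Pile A: need g' = 1⊕1 = 0. Options: 11−1→G=0, 11−9→G=0. Hits: 2.
Pile B: need g' = 0⊕1 = 1. Options: 16−1→G=1, 16−9→G=1. Hits: 2.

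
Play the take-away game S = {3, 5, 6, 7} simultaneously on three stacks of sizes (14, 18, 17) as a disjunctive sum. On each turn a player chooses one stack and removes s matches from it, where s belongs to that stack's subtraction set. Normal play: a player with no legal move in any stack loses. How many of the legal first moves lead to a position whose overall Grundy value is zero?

All stacks use S = {3, 5, 6, 7}:
G(0) = 0
G(1) = mex{} = 0
G(2) = mex{} = 0
G(3) = mex{0} = 1
G(4) = mex{0} = 1
G(5) = mex{0,0} = 1
G(6) = mex{1,0,0} = 2
G(7) = mex{1,0,0,0} = 2
G(8) = mex{1,1,0,0} = 2
G(9) = mex{2,1,1,0} = 3
G(10) = mex{2,1,1,1} = 0
G(11) = mex{2,2,1,1} = 0
G(12) = mex{3,2,2,1} = 0
G(13) = mex{0,2,2,2} = 1
G(14) = mex{0,3,2,2} = 1
G(15) = mex{0,0,3,2} = 1
G(16) = mex{1,0,0,3} = 2
G(17) = mex{1,0,0,0} = 2
G(18) = mex{1,1,0,0} = 2
Stack A: G(14) = 1.
Stack B: G(18) = 2.
Stack C: G(17) = 2.
Combined Grundy value = 1 ⊕ 2 ⊕ 2 = 1.
A winning move leaves total XOR = 0, i.e. changes one component's Grundy value g to g ⊕ X where X is the current total.
Stack A: need g' = 1⊕1 = 0. Options: 14−3→G=0, 14−5→G=3, 14−6→G=2, 14−7→G=2. Hits: 1.
Stack B: need g' = 2⊕1 = 3. Options: 18−3→G=1, 18−5→G=1, 18−6→G=0, 18−7→G=0. Hits: 0.
Stack C: need g' = 2⊕1 = 3. Options: 17−3→G=1, 17−5→G=0, 17−6→G=0, 17−7→G=0. Hits: 0.

1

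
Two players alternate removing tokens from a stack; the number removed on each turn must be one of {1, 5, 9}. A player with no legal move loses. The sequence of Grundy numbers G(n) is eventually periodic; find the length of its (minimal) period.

n :  0  1  2  3  4  5  6  7  8  9 10 11 12 13 14
G :  0  1  0  1  0  1  0  1  0  1  0  1  0  1  0
G(n+2) = G(n) holds for n = 0,…,8 (a full window of length max(S) = 9), so the sequence is purely periodic with period 2.

2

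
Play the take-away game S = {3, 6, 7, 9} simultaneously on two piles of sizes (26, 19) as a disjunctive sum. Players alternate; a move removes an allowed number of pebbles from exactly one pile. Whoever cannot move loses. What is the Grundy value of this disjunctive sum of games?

2

All piles use S = {3, 6, 7, 9}:
G(0) = 0
G(1) = mex{} = 0
G(2) = mex{} = 0
G(3) = mex{0} = 1
G(4) = mex{0} = 1
G(5) = mex{0} = 1
G(6) = mex{1,0} = 2
G(7) = mex{1,0,0} = 2
G(8) = mex{1,0,0} = 2
G(9) = mex{2,1,0,0} = 3
G(10) = mex{2,1,1,0} = 3
G(11) = mex{2,1,1,0} = 3
G(12) = mex{3,2,1,1} = 0
G(13) = mex{3,2,2,1} = 0
G(14) = mex{3,2,2,1} = 0
G(15) = mex{0,3,2,2} = 1
G(16) = mex{0,3,3,2} = 1
G(17) = mex{0,3,3,2} = 1
G(18) = mex{1,0,3,3} = 2
G(19) = mex{1,0,0,3} = 2
G(20) = mex{1,0,0,3} = 2
G(21) = mex{2,1,0,0} = 3
G(22) = mex{2,1,1,0} = 3
G(23) = mex{2,1,1,0} = 3
G(24) = mex{3,2,1,1} = 0
G(25) = mex{3,2,2,1} = 0
G(26) = mex{3,2,2,1} = 0
Pile A: G(26) = 0.
Pile B: G(19) = 2.
Combined Grundy value = 0 ⊕ 2 = 2.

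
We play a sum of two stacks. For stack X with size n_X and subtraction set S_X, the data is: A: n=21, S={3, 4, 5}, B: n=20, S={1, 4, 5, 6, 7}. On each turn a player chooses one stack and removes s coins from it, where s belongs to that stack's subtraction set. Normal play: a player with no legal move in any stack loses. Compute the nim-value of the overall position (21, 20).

Stack A, S = {3, 4, 5}:
n :  0  1  2  3  4  5  6  7  8  9 10 11 12 13 14 15 16 17 18 19 20 21
G :  0  0  0  1  1  1  2  2  0  0  0  1  1  1  2  2  0  0  0  1  1  1
G_A(21) = 1.
Stack B, S = {1, 4, 5, 6, 7}:
G(0) = 0
G(1) = mex{0} = 1
G(2) = mex{1} = 0
G(3) = mex{0} = 1
G(4) = mex{1,0} = 2
G(5) = mex{2,1,0} = 3
G(6) = mex{3,0,1,0} = 2
G(7) = mex{2,1,0,1,0} = 3
G(8) = mex{3,2,1,0,1} = 4
G(9) = mex{4,3,2,1,0} = 5
G(10) = mex{5,2,3,2,1} = 0
G(11) = mex{0,3,2,3,2} = 1
G(12) = mex{1,4,3,2,3} = 0
G(13) = mex{0,5,4,3,2} = 1
G(14) = mex{1,0,5,4,3} = 2
G(15) = mex{2,1,0,5,4} = 3
G(16) = mex{3,0,1,0,5} = 2
G(17) = mex{2,1,0,1,0} = 3
G(18) = mex{3,2,1,0,1} = 4
G(19) = mex{4,3,2,1,0} = 5
G(20) = mex{5,2,3,2,1} = 0
G_B(20) = 0.
Combined Grundy value = 1 ⊕ 0 = 1.

1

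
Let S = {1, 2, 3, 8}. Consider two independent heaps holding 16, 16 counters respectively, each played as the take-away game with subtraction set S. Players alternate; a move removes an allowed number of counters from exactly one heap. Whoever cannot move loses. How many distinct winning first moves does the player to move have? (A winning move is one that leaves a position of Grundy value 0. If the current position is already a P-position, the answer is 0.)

All heaps use S = {1, 2, 3, 8}:
G(0) = 0
G(1) = mex{0} = 1
G(2) = mex{1,0} = 2
G(3) = mex{2,1,0} = 3
G(4) = mex{3,2,1} = 0
G(5) = mex{0,3,2} = 1
G(6) = mex{1,0,3} = 2
G(7) = mex{2,1,0} = 3
G(8) = mex{3,2,1,0} = 4
G(9) = mex{4,3,2,1} = 0
G(10) = mex{0,4,3,2} = 1
G(11) = mex{1,0,4,3} = 2
G(12) = mex{2,1,0,0} = 3
G(13) = mex{3,2,1,1} = 0
G(14) = mex{0,3,2,2} = 1
G(15) = mex{1,0,3,3} = 2
G(16) = mex{2,1,0,4} = 3
Heap A: G(16) = 3.
Heap B: G(16) = 3.
Combined Grundy value = 3 ⊕ 3 = 0.
A winning move leaves total XOR = 0, i.e. changes one component's Grundy value g to g ⊕ X where X is the current total.
Heap A: target g' = 3⊕0 = 3, but every legal move changes the Grundy value (mex property), so 0 moves.
Heap B: target g' = 3⊕0 = 3, but every legal move changes the Grundy value (mex property), so 0 moves.

0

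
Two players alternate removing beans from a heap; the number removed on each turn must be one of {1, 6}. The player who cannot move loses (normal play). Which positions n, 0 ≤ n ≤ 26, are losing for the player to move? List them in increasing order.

G(0) = 0
G(1) = mex{0} = 1
G(2) = mex{1} = 0
G(3) = mex{0} = 1
G(4) = mex{1} = 0
G(5) = mex{0} = 1
G(6) = mex{1,0} = 2
G(7) = mex{2,1} = 0
G(8) = mex{0,0} = 1
G(9) = mex{1,1} = 0
G(10) = mex{0,0} = 1
G(11) = mex{1,1} = 0
G(12) = mex{0,2} = 1
G(13) = mex{1,0} = 2
G(14) = mex{2,1} = 0
G(15) = mex{0,0} = 1
G(16) = mex{1,1} = 0
G(17) = mex{0,0} = 1
G(18) = mex{1,1} = 0
G(19) = mex{0,2} = 1
G(20) = mex{1,0} = 2
G(21) = mex{2,1} = 0
G(22) = mex{0,0} = 1
G(23) = mex{1,1} = 0
G(24) = mex{0,0} = 1
G(25) = mex{1,1} = 0
G(26) = mex{0,2} = 1
P-positions are exactly the n with G(n) = 0.

0, 2, 4, 7, 9, 11, 14, 16, 18, 21, 23, 25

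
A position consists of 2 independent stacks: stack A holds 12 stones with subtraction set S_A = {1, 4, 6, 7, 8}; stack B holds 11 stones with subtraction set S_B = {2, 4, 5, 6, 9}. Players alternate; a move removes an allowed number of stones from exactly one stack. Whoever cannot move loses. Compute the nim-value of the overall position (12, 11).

5

Stack A, S = {1, 4, 6, 7, 8}:
n :  0  1  2  3  4  5  6  7  8  9 10 11 12
G :  0  1  0  1  2  0  1  2  3  2  3  4  5
G_A(12) = 5.
Stack B, S = {2, 4, 5, 6, 9}:
G(0) = 0
G(1) = mex{} = 0
G(2) = mex{0} = 1
G(3) = mex{0} = 1
G(4) = mex{1,0} = 2
G(5) = mex{1,0,0} = 2
G(6) = mex{2,1,0,0} = 3
G(7) = mex{2,1,1,0} = 3
G(8) = mex{3,2,1,1} = 0
G(9) = mex{3,2,2,1,0} = 4
G(10) = mex{0,3,2,2,0} = 1
G(11) = mex{4,3,3,2,1} = 0
G_B(11) = 0.
Combined Grundy value = 5 ⊕ 0 = 5.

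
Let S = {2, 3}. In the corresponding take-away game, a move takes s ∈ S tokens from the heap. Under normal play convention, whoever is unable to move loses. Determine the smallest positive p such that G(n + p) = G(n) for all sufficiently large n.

G(0) = 0
G(1) = mex{} = 0
G(2) = mex{0} = 1
G(3) = mex{0,0} = 1
G(4) = mex{1,0} = 2
G(5) = mex{1,1} = 0
G(6) = mex{2,1} = 0
G(7) = mex{0,2} = 1
G(8) = mex{0,0} = 1
G(9) = mex{1,0} = 2
G(10) = mex{1,1} = 0
G(11) = mex{2,1} = 0
G(12) = mex{0,2} = 1
G(13) = mex{0,0} = 1
G(14) = mex{1,0} = 2
G(n+5) = G(n) holds for n = 0,…,2 (a full window of length max(S) = 3), so the sequence is purely periodic with period 5.

5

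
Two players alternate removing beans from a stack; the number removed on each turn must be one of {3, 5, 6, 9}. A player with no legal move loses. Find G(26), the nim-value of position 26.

G(0) = 0
G(1) = mex{} = 0
G(2) = mex{} = 0
G(3) = mex{0} = 1
G(4) = mex{0} = 1
G(5) = mex{0,0} = 1
G(6) = mex{1,0,0} = 2
G(7) = mex{1,0,0} = 2
G(8) = mex{1,1,0} = 2
G(9) = mex{2,1,1,0} = 3
G(10) = mex{2,1,1,0} = 3
G(11) = mex{2,2,1,0} = 3
G(12) = mex{3,2,2,1} = 0
G(13) = mex{3,2,2,1} = 0
G(14) = mex{3,3,2,1} = 0
G(15) = mex{0,3,3,2} = 1
G(16) = mex{0,3,3,2} = 1
G(17) = mex{0,0,3,2} = 1
G(18) = mex{1,0,0,3} = 2
G(19) = mex{1,0,0,3} = 2
G(20) = mex{1,1,0,3} = 2
G(21) = mex{2,1,1,0} = 3
G(22) = mex{2,1,1,0} = 3
G(23) = mex{2,2,1,0} = 3
G(24) = mex{3,2,2,1} = 0
G(25) = mex{3,2,2,1} = 0
G(26) = mex{3,3,2,1} = 0

0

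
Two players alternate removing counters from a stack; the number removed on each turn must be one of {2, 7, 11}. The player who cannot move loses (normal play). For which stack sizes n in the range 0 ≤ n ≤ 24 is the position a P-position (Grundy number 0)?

G(0) = 0
G(1) = mex{} = 0
G(2) = mex{0} = 1
G(3) = mex{0} = 1
G(4) = mex{1} = 0
G(5) = mex{1} = 0
G(6) = mex{0} = 1
G(7) = mex{0,0} = 1
G(8) = mex{1,0} = 2
G(9) = mex{1,1} = 0
G(10) = mex{2,1} = 0
G(11) = mex{0,0,0} = 1
G(12) = mex{0,0,0} = 1
G(13) = mex{1,1,1} = 0
G(14) = mex{1,1,1} = 0
G(15) = mex{0,2,0} = 1
G(16) = mex{0,0,0} = 1
G(17) = mex{1,0,1} = 2
G(18) = mex{1,1,1} = 0
G(19) = mex{2,1,2} = 0
G(20) = mex{0,0,0} = 1
G(21) = mex{0,0,0} = 1
G(22) = mex{1,1,1} = 0
G(23) = mex{1,1,1} = 0
G(24) = mex{0,2,0} = 1
P-positions are exactly the n with G(n) = 0.

0, 1, 4, 5, 9, 10, 13, 14, 18, 19, 22, 23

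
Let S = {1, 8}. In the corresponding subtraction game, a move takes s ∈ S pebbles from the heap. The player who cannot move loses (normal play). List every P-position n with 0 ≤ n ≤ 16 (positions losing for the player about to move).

n :  0  1  2  3  4  5  6  7  8  9 10 11 12 13 14 15 16
G :  0  1  0  1  0  1  0  1  2  0  1  0  1  0  1  0  1
P-positions are exactly the n with G(n) = 0.

0, 2, 4, 6, 9, 11, 13, 15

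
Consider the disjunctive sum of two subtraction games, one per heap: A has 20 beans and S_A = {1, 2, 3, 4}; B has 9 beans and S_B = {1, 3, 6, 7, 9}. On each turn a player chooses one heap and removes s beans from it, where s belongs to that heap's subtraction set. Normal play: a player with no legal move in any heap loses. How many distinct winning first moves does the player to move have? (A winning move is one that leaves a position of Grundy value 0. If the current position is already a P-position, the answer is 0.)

3

Heap A, S = {1, 2, 3, 4}:
G(0) = 0
G(1) = mex{0} = 1
G(2) = mex{1,0} = 2
G(3) = mex{2,1,0} = 3
G(4) = mex{3,2,1,0} = 4
G(5) = mex{4,3,2,1} = 0
G(6) = mex{0,4,3,2} = 1
G(7) = mex{1,0,4,3} = 2
G(8) = mex{2,1,0,4} = 3
G(9) = mex{3,2,1,0} = 4
G(10) = mex{4,3,2,1} = 0
G(11) = mex{0,4,3,2} = 1
G(12) = mex{1,0,4,3} = 2
G(13) = mex{2,1,0,4} = 3
G(14) = mex{3,2,1,0} = 4
G(15) = mex{4,3,2,1} = 0
G(16) = mex{0,4,3,2} = 1
G(17) = mex{1,0,4,3} = 2
G(18) = mex{2,1,0,4} = 3
G(19) = mex{3,2,1,0} = 4
G(20) = mex{4,3,2,1} = 0
G_A(20) = 0.
Heap B, S = {1, 3, 6, 7, 9}:
n : 0 1 2 3 4 5 6 7 8 9
G : 0 1 0 1 0 1 2 3 2 3
G_B(9) = 3.
Combined Grundy value = 0 ⊕ 3 = 3.
A winning move leaves total XOR = 0, i.e. changes one component's Grundy value g to g ⊕ X where X is the current total.
Heap A: need g' = 0⊕3 = 3. Options: 20−1→G=4, 20−2→G=3, 20−3→G=2, 20−4→G=1. Hits: 1.
Heap B: need g' = 3⊕3 = 0. Options: 9−1→G=2, 9−3→G=2, 9−6→G=1, 9−7→G=0, 9−9→G=0. Hits: 2.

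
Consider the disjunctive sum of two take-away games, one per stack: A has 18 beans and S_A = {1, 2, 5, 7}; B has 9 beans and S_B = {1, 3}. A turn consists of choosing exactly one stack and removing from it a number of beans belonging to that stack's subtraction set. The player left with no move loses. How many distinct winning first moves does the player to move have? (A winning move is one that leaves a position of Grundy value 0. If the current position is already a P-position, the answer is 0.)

Stack A, S = {1, 2, 5, 7}:
G(0) = 0
G(1) = mex{0} = 1
G(2) = mex{1,0} = 2
G(3) = mex{2,1} = 0
G(4) = mex{0,2} = 1
G(5) = mex{1,0,0} = 2
G(6) = mex{2,1,1} = 0
G(7) = mex{0,2,2,0} = 1
G(8) = mex{1,0,0,1} = 2
G(9) = mex{2,1,1,2} = 0
G(10) = mex{0,2,2,0} = 1
G(11) = mex{1,0,0,1} = 2
G(12) = mex{2,1,1,2} = 0
G(13) = mex{0,2,2,0} = 1
G(14) = mex{1,0,0,1} = 2
G(15) = mex{2,1,1,2} = 0
G(16) = mex{0,2,2,0} = 1
G(17) = mex{1,0,0,1} = 2
G(18) = mex{2,1,1,2} = 0
G_A(18) = 0.
Stack B, S = {1, 3}:
n : 0 1 2 3 4 5 6 7 8 9
G : 0 1 0 1 0 1 0 1 0 1
G_B(9) = 1.
Combined Grundy value = 0 ⊕ 1 = 1.
A winning move leaves total XOR = 0, i.e. changes one component's Grundy value g to g ⊕ X where X is the current total.
Stack A: need g' = 0⊕1 = 1. Options: 18−1→G=2, 18−2→G=1, 18−5→G=1, 18−7→G=2. Hits: 2.
Stack B: need g' = 1⊕1 = 0. Options: 9−1→G=0, 9−3→G=0. Hits: 2.

4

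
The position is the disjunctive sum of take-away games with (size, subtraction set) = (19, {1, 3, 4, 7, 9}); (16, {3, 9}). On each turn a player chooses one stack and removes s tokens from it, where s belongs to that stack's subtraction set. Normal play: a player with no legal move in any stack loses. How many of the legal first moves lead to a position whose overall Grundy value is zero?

Stack A, S = {1, 3, 4, 7, 9}:
G(0) = 0
G(1) = mex{0} = 1
G(2) = mex{1} = 0
G(3) = mex{0,0} = 1
G(4) = mex{1,1,0} = 2
G(5) = mex{2,0,1} = 3
G(6) = mex{3,1,0} = 2
G(7) = mex{2,2,1,0} = 3
G(8) = mex{3,3,2,1} = 0
G(9) = mex{0,2,3,0,0} = 1
G(10) = mex{1,3,2,1,1} = 0
G(11) = mex{0,0,3,2,0} = 1
G(12) = mex{1,1,0,3,1} = 2
G(13) = mex{2,0,1,2,2} = 3
G(14) = mex{3,1,0,3,3} = 2
G(15) = mex{2,2,1,0,2} = 3
G(16) = mex{3,3,2,1,3} = 0
G(17) = mex{0,2,3,0,0} = 1
G(18) = mex{1,3,2,1,1} = 0
G(19) = mex{0,0,3,2,0} = 1
G_A(19) = 1.
Stack B, S = {3, 9}:
G(0) = 0
G(1) = mex{} = 0
G(2) = mex{} = 0
G(3) = mex{0} = 1
G(4) = mex{0} = 1
G(5) = mex{0} = 1
G(6) = mex{1} = 0
G(7) = mex{1} = 0
G(8) = mex{1} = 0
G(9) = mex{0,0} = 1
G(10) = mex{0,0} = 1
G(11) = mex{0,0} = 1
G(12) = mex{1,1} = 0
G(13) = mex{1,1} = 0
G(14) = mex{1,1} = 0
G(15) = mex{0,0} = 1
G(16) = mex{0,0} = 1
G_B(16) = 1.
Combined Grundy value = 1 ⊕ 1 = 0.
A winning move leaves total XOR = 0, i.e. changes one component's Grundy value g to g ⊕ X where X is the current total.
Stack A: target g' = 1⊕0 = 1, but every legal move changes the Grundy value (mex property), so 0 moves.
Stack B: target g' = 1⊕0 = 1, but every legal move changes the Grundy value (mex property), so 0 moves.

0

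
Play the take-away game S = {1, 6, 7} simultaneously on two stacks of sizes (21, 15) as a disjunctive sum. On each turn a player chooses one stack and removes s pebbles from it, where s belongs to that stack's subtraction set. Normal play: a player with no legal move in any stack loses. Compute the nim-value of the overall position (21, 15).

All stacks use S = {1, 6, 7}:
n :  0  1  2  3  4  5  6  7  8  9 10 11 12 13 14 15 16 17 18 19 20 21
G :  0  1  0  1  0  1  2  3  2  3  2  3  0  1  0  1  0  1  2  3  2  3
Stack A: G(21) = 3.
Stack B: G(15) = 1.
Combined Grundy value = 3 ⊕ 1 = 2.

2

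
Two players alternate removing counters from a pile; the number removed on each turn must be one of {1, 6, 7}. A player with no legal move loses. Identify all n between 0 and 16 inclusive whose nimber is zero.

G(0) = 0
G(1) = mex{0} = 1
G(2) = mex{1} = 0
G(3) = mex{0} = 1
G(4) = mex{1} = 0
G(5) = mex{0} = 1
G(6) = mex{1,0} = 2
G(7) = mex{2,1,0} = 3
G(8) = mex{3,0,1} = 2
G(9) = mex{2,1,0} = 3
G(10) = mex{3,0,1} = 2
G(11) = mex{2,1,0} = 3
G(12) = mex{3,2,1} = 0
G(13) = mex{0,3,2} = 1
G(14) = mex{1,2,3} = 0
G(15) = mex{0,3,2} = 1
G(16) = mex{1,2,3} = 0
P-positions are exactly the n with G(n) = 0.

0, 2, 4, 12, 14, 16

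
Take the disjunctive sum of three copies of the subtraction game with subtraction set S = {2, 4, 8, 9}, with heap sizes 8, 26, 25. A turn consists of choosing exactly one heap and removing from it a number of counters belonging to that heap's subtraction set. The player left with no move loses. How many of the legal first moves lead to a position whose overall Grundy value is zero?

0

All heaps use S = {2, 4, 8, 9}:
G(0) = 0
G(1) = mex{} = 0
G(2) = mex{0} = 1
G(3) = mex{0} = 1
G(4) = mex{1,0} = 2
G(5) = mex{1,0} = 2
G(6) = mex{2,1} = 0
G(7) = mex{2,1} = 0
G(8) = mex{0,2,0} = 1
G(9) = mex{0,2,0,0} = 1
G(10) = mex{1,0,1,0} = 2
G(11) = mex{1,0,1,1} = 2
G(12) = mex{2,1,2,1} = 0
G(13) = mex{2,1,2,2} = 0
G(14) = mex{0,2,0,2} = 1
G(15) = mex{0,2,0,0} = 1
G(16) = mex{1,0,1,0} = 2
G(17) = mex{1,0,1,1} = 2
G(18) = mex{2,1,2,1} = 0
G(19) = mex{2,1,2,2} = 0
G(20) = mex{0,2,0,2} = 1
G(21) = mex{0,2,0,0} = 1
G(22) = mex{1,0,1,0} = 2
G(23) = mex{1,0,1,1} = 2
G(24) = mex{2,1,2,1} = 0
G(25) = mex{2,1,2,2} = 0
G(26) = mex{0,2,0,2} = 1
Heap A: G(8) = 1.
Heap B: G(26) = 1.
Heap C: G(25) = 0.
Combined Grundy value = 1 ⊕ 1 ⊕ 0 = 0.
A winning move leaves total XOR = 0, i.e. changes one component's Grundy value g to g ⊕ X where X is the current total.
Heap A: target g' = 1⊕0 = 1, but every legal move changes the Grundy value (mex property), so 0 moves.
Heap B: target g' = 1⊕0 = 1, but every legal move changes the Grundy value (mex property), so 0 moves.
Heap C: target g' = 0⊕0 = 0, but every legal move changes the Grundy value (mex property), so 0 moves.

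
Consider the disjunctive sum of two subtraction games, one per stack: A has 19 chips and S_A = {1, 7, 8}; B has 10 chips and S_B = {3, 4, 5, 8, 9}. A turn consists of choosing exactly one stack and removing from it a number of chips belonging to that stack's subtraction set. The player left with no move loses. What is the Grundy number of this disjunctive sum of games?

3

Stack A, S = {1, 7, 8}:
G(0) = 0
G(1) = mex{0} = 1
G(2) = mex{1} = 0
G(3) = mex{0} = 1
G(4) = mex{1} = 0
G(5) = mex{0} = 1
G(6) = mex{1} = 0
G(7) = mex{0,0} = 1
G(8) = mex{1,1,0} = 2
G(9) = mex{2,0,1} = 3
G(10) = mex{3,1,0} = 2
G(11) = mex{2,0,1} = 3
G(12) = mex{3,1,0} = 2
G(13) = mex{2,0,1} = 3
G(14) = mex{3,1,0} = 2
G(15) = mex{2,2,1} = 0
G(16) = mex{0,3,2} = 1
G(17) = mex{1,2,3} = 0
G(18) = mex{0,3,2} = 1
G(19) = mex{1,2,3} = 0
G_A(19) = 0.
Stack B, S = {3, 4, 5, 8, 9}:
G(0) = 0
G(1) = mex{} = 0
G(2) = mex{} = 0
G(3) = mex{0} = 1
G(4) = mex{0,0} = 1
G(5) = mex{0,0,0} = 1
G(6) = mex{1,0,0} = 2
G(7) = mex{1,1,0} = 2
G(8) = mex{1,1,1,0} = 2
G(9) = mex{2,1,1,0,0} = 3
G(10) = mex{2,2,1,0,0} = 3
G_B(10) = 3.
Combined Grundy value = 0 ⊕ 3 = 3.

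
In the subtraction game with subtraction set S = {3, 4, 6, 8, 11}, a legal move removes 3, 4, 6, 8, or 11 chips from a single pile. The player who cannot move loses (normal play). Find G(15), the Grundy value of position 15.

n :  0  1  2  3  4  5  6  7  8  9 10 11 12 13 14 15
G :  0  0  0  1  1  1  2  2  2  3  3  3  4  4  0  0

0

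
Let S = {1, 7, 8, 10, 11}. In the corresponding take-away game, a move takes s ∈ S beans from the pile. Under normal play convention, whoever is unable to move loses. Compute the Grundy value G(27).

3

n :  0  1  2  3  4  5  6  7  8  9 10 11 12 13 14 15 16 17 18 19 20 21 22 23 24 25 26 27
G :  0  1  0  1  0  1  0  1  2  3  2  3  2  3  2  3  4  5  0  1  0  1  0  1  0  1  2  3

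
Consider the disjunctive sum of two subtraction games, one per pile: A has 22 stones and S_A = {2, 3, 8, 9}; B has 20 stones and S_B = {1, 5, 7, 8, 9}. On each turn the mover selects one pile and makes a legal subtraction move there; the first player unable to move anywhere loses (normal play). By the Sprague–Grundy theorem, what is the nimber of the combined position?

0

Pile A, S = {2, 3, 8, 9}:
n :  0  1  2  3  4  5  6  7  8  9 10 11 12 13 14 15 16 17 18 19 20 21 22
G :  0  0  1  1  2  0  0  1  1  2  2  0  0  1  1  2  0  0  1  1  2  2  0
G_A(22) = 0.
Pile B, S = {1, 5, 7, 8, 9}:
n :  0  1  2  3  4  5  6  7  8  9 10 11 12 13 14 15 16 17 18 19 20
G :  0  1  0  1  0  1  0  1  2  3  2  3  2  3  2  3  0  1  0  1  0
G_B(20) = 0.
Combined Grundy value = 0 ⊕ 0 = 0.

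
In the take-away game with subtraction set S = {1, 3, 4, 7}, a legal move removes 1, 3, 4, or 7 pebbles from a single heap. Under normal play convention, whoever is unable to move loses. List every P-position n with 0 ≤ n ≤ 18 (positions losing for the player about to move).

n :  0  1  2  3  4  5  6  7  8  9 10 11 12 13 14 15 16 17 18
G :  0  1  0  1  2  3  2  3  0  1  0  1  2  3  2  3  0  1  0
P-positions are exactly the n with G(n) = 0.

0, 2, 8, 10, 16, 18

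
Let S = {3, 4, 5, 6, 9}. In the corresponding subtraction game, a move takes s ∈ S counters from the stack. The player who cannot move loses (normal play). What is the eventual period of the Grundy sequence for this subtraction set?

12

G(0) = 0
G(1) = mex{} = 0
G(2) = mex{} = 0
G(3) = mex{0} = 1
G(4) = mex{0,0} = 1
G(5) = mex{0,0,0} = 1
G(6) = mex{1,0,0,0} = 2
G(7) = mex{1,1,0,0} = 2
G(8) = mex{1,1,1,0} = 2
G(9) = mex{2,1,1,1,0} = 3
G(10) = mex{2,2,1,1,0} = 3
G(11) = mex{2,2,2,1,0} = 3
G(12) = mex{3,2,2,2,1} = 0
G(13) = mex{3,3,2,2,1} = 0
G(14) = mex{3,3,3,2,1} = 0
G(15) = mex{0,3,3,3,2} = 1
G(16) = mex{0,0,3,3,2} = 1
G(17) = mex{0,0,0,3,2} = 1
G(18) = mex{1,0,0,0,3} = 2
G(19) = mex{1,1,0,0,3} = 2
G(20) = mex{1,1,1,0,3} = 2
G(21) = mex{2,1,1,1,0} = 3
G(22) = mex{2,2,1,1,0} = 3
G(23) = mex{2,2,2,1,0} = 3
G(24) = mex{3,2,2,2,1} = 0
G(25) = mex{3,3,2,2,1} = 0
G(n+12) = G(n) holds for n = 0,…,8 (a full window of length max(S) = 9), so the sequence is purely periodic with period 12.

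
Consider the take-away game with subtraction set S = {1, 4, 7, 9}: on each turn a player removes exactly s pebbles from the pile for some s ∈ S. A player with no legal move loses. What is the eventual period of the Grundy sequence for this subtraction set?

n :  0  1  2  3  4  5  6  7  8  9 10 11 12 13 14 15 16 17 18
G :  0  1  0  1  2  0  1  2  0  1  0  1  2  0  1  2  0  1  0
G(n+8) = G(n) holds for n = 0,…,8 (a full window of length max(S) = 9), so the sequence is purely periodic with period 8.

8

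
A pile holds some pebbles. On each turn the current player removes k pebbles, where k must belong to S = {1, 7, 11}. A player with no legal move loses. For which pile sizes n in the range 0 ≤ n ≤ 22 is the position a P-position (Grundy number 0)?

G(0) = 0
G(1) = mex{0} = 1
G(2) = mex{1} = 0
G(3) = mex{0} = 1
G(4) = mex{1} = 0
G(5) = mex{0} = 1
G(6) = mex{1} = 0
G(7) = mex{0,0} = 1
G(8) = mex{1,1} = 0
G(9) = mex{0,0} = 1
G(10) = mex{1,1} = 0
G(11) = mex{0,0,0} = 1
G(12) = mex{1,1,1} = 0
G(13) = mex{0,0,0} = 1
G(14) = mex{1,1,1} = 0
G(15) = mex{0,0,0} = 1
G(16) = mex{1,1,1} = 0
G(17) = mex{0,0,0} = 1
G(18) = mex{1,1,1} = 0
G(19) = mex{0,0,0} = 1
G(20) = mex{1,1,1} = 0
G(21) = mex{0,0,0} = 1
G(22) = mex{1,1,1} = 0
P-positions are exactly the n with G(n) = 0.

0, 2, 4, 6, 8, 10, 12, 14, 16, 18, 20, 22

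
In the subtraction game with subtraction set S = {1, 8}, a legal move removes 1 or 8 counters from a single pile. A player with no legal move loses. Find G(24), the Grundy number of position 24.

0

G(0) = 0
G(1) = mex{0} = 1
G(2) = mex{1} = 0
G(3) = mex{0} = 1
G(4) = mex{1} = 0
G(5) = mex{0} = 1
G(6) = mex{1} = 0
G(7) = mex{0} = 1
G(8) = mex{1,0} = 2
G(9) = mex{2,1} = 0
G(10) = mex{0,0} = 1
G(11) = mex{1,1} = 0
G(12) = mex{0,0} = 1
G(13) = mex{1,1} = 0
G(14) = mex{0,0} = 1
G(15) = mex{1,1} = 0
G(16) = mex{0,2} = 1
G(17) = mex{1,0} = 2
G(18) = mex{2,1} = 0
G(19) = mex{0,0} = 1
G(20) = mex{1,1} = 0
G(21) = mex{0,0} = 1
G(22) = mex{1,1} = 0
G(23) = mex{0,0} = 1
G(24) = mex{1,1} = 0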